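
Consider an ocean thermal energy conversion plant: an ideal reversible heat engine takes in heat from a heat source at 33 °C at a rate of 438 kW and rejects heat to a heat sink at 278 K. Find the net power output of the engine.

T_H = 33 °C → 33 + 273.15 = 306.15 K.
The Carnot efficiency is η = 1 − T_C/T_H = 1 − 278.00/306.15 = 0.0919.
W = η·Q_H = 0.0919 × 438 = 40.3 kW.

Ẇ ≈ 40.3 kW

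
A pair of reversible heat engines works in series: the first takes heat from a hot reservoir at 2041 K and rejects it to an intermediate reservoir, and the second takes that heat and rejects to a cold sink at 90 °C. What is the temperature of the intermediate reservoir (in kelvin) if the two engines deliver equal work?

T_m ≈ 1200 K

T_C = 90 °C → 90 + 273.15 = 363.15 K.
For reversible stages Q_m = Q_H·(T_m/T_H). Setting W₁ = Q_H(1 − T_m/T_H) equal to W₂ = Q_m(1 − T_C/T_m) = Q_H·(T_m − T_C)/T_H gives T_H − T_m = T_m − T_C, so T_m = (T_H + T_C)/2 = (2041.00 + 363.15)/2 = 1200 K.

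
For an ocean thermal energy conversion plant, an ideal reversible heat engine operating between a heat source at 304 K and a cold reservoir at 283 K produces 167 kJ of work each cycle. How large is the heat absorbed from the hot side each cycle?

Q_H ≈ 2420 kJ

Since the cycle is reversible, η = 1 − T_C/T_H = 1 − 283.00/304.00 = 0.0691.
Q_H = W/η = 167/0.0691 = 2420 kJ.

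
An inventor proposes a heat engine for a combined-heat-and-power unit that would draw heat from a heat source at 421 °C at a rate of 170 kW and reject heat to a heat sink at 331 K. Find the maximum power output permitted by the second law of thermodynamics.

T_H = 421 °C → 421 + 273.15 = 694.15 K.
By the Carnot theorem, η_max = 1 − T_C/T_H = 1 − 331.00/694.15 = 0.5232.
W_max = η_max · Q_H = 0.5232 × 170 = 88.94 kW.

Ẇ_max ≈ 88.94 kW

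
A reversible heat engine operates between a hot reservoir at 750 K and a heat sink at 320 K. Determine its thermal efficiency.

Since the cycle is reversible, η = 1 − T_C/T_H = 1 − 320.00/750.00 = 0.573.

η ≈ 0.573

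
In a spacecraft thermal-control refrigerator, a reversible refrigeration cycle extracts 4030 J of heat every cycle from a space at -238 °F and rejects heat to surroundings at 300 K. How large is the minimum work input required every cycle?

T_C = -238 °F → (-238 − 32) × 5/9 = -150.00 °C = 123.15 K.
For a reversible refrigerator, COP_R = T_C/(T_H − T_C) = 123.15/176.85 = 0.6964.
W = Q_C/COP_R = 4030/0.6964 = 5790 J.

W_in ≈ 5790 J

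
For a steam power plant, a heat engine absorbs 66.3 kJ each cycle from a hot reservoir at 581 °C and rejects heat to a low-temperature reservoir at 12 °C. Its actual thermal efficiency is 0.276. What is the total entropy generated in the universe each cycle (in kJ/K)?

ΔS_univ ≈ 0.09072 kJ/K

T_H = 581 °C → 581 + 273.15 = 854.15 K.
T_C = 12 °C → 12 + 273.15 = 285.15 K.
W = η·Q_H = 0.276 × 66.3 = 18.30 kJ, so Q_C = Q_H − W = 48.00 kJ.
Reservoir entropy changes: ΔS_H = −Q_H/T_H = −66.3/854.15 = -0.07762 kJ/K and ΔS_C = +Q_C/T_C = 48.00/285.15 = 0.1683 kJ/K.
ΔS_univ = −Q_H/T_H + Q_C/T_C = 0.09072 kJ/K (> 0, since η = 0.276 < η_Carnot = 0.666).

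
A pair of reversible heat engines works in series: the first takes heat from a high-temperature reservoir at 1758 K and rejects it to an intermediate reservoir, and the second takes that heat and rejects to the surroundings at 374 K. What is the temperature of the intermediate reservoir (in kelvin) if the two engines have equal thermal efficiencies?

Equal efficiencies require 1 − T_m/T_H = 1 − T_C/T_m, i.e. T_m/T_H = T_C/T_m, so T_m = √(T_H·T_C) = √(1758.00 × 374.00) = 810.9 K.

T_m ≈ 810.9 K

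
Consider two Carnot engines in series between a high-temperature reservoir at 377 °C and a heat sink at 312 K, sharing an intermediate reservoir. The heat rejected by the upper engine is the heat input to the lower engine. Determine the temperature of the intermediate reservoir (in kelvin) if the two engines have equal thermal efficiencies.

T_H = 377 °C → 377 + 273.15 = 650.15 K.
Equal efficiencies require 1 − T_m/T_H = 1 − T_C/T_m, i.e. T_m/T_H = T_C/T_m, so T_m = √(T_H·T_C) = √(650.15 × 312.00) = 450 K.

T_m ≈ 450 K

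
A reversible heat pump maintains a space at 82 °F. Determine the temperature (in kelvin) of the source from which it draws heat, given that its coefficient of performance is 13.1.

T_C ≈ 278 K

T_H = 82 °F → (82 − 32) × 5/9 = 27.78 °C = 300.93 K.
COP_HP = T_H/(T_H − T_C) ⇒ T_C = T_H·(COP_HP − 1)/COP_HP = 300.93 × (13.1 − 1)/13.1 = 278 K.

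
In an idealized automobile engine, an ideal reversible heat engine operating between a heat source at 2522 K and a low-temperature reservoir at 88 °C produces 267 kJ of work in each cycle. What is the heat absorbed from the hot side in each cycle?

Q_H ≈ 311.6 kJ

T_C = 88 °C → 88 + 273.15 = 361.15 K.
Carnot efficiency: η = 1 − T_C/T_H = 1 − 361.15/2522.00 = 0.8568.
Q_H = W/η = 267/0.8568 = 311.6 kJ.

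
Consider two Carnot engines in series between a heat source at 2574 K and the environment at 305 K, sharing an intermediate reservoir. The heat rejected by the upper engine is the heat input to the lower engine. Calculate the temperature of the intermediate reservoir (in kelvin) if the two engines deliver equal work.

T_m ≈ 1440 K

For reversible stages Q_m = Q_H·(T_m/T_H). Setting W₁ = Q_H(1 − T_m/T_H) equal to W₂ = Q_m(1 − T_C/T_m) = Q_H·(T_m − T_C)/T_H gives T_H − T_m = T_m − T_C, so T_m = (T_H + T_C)/2 = (2574.00 + 305.00)/2 = 1440 K.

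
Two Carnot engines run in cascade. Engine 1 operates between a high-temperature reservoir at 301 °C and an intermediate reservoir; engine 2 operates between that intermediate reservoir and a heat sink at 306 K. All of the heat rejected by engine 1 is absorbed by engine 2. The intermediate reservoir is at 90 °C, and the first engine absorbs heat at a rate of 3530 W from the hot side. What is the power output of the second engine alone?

T_H = 301 °C → 301 + 273.15 = 574.15 K.
T_m = 90 °C → 90 + 273.15 = 363.15 K.
Heat entering the second stage: Q_m = Q_H·(T_m/T_H) = 3530 × 363.15/574.15 = 2230 W.
Second-stage efficiency η₂ = 1 − T_C/T_m = 1 − 306.00/363.15 = 0.1574, so W₂ = η₂·Q_m = 351 W.

Ẇ₂ ≈ 351 W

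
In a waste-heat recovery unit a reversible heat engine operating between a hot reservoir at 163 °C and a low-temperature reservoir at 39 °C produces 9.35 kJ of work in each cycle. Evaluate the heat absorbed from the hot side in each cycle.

Q_H ≈ 32.9 kJ

T_H = 163 °C → 163 + 273.15 = 436.15 K.
T_C = 39 °C → 39 + 273.15 = 312.15 K.
Carnot efficiency: η = 1 − T_C/T_H = 1 − 312.15/436.15 = 0.2843.
Q_H = W/η = 9.35/0.2843 = 32.9 kJ.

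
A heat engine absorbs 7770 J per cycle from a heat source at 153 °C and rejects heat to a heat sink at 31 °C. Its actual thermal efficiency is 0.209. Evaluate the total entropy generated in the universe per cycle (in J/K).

ΔS_univ ≈ 1.97 J/K

T_H = 153 °C → 153 + 273.15 = 426.15 K.
T_C = 31 °C → 31 + 273.15 = 304.15 K.
W = η·Q_H = 0.209 × 7770 = 1624 J, so Q_C = Q_H − W = 6146 J.
Entropy balance on the reservoirs: −Q_H/T_H = -18.23 J/K, +Q_C/T_C = 20.21 J/K.
ΔS_univ = −Q_H/T_H + Q_C/T_C = 1.97 J/K (> 0, since η = 0.209 < η_Carnot = 0.286).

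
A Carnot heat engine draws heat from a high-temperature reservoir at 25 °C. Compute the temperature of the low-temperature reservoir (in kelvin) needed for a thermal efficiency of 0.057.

T_H = 25 °C → 25 + 273.15 = 298.15 K.
From η = 1 − T_C/T_H, T_C = T_H·(1 − η) = 298.15 × (1 − 0.057) = 281.2 K.

T_C ≈ 281.2 K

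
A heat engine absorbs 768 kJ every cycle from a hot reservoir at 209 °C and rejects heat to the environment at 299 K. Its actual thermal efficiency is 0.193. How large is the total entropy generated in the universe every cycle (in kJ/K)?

T_H = 209 °C → 209 + 273.15 = 482.15 K.
W = η·Q_H = 0.193 × 768 = 148.2 kJ, so Q_C = Q_H − W = 619.8 kJ.
Entropy balance on the reservoirs: −Q_H/T_H = -1.593 kJ/K, +Q_C/T_C = 2.073 kJ/K.
ΔS_univ = −Q_H/T_H + Q_C/T_C = 0.480 kJ/K (> 0, since η = 0.193 < η_Carnot = 0.380).

ΔS_univ ≈ 0.480 kJ/K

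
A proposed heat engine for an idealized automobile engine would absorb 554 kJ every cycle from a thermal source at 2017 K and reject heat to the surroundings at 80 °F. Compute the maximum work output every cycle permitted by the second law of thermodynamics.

W_max ≈ 471.7 kJ

T_C = 80 °F → (80 − 32) × 5/9 = 26.67 °C = 299.82 K.
The second-law ceiling is the Carnot efficiency, η_max = 1 − T_C/T_H = 1 − 299.82/2017.00 = 0.8514.
W_max = η_max · Q_H = 0.8514 × 554 = 471.7 kJ.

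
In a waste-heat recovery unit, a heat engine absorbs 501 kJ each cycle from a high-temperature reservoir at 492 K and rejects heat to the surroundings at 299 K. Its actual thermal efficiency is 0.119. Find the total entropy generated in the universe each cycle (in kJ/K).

ΔS_univ ≈ 0.4579 kJ/K

W = η·Q_H = 0.119 × 501 = 59.62 kJ, so Q_C = Q_H − W = 441.4 kJ.
The hot reservoir loses entropy Q_H/T_H = 501/492.00 = 1.018 kJ/K; the cold reservoir gains Q_C/T_C = 441.4/299.00 = 1.476 kJ/K.
ΔS_univ = −Q_H/T_H + Q_C/T_C = 0.4579 kJ/K (> 0, since η = 0.119 < η_Carnot = 0.392).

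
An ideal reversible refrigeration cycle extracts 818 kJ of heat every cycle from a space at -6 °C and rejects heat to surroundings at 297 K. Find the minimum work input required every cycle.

W_in ≈ 91.40 kJ

T_C = -6 °C → -6 + 273.15 = 267.15 K.
For a reversible refrigerator, COP_R = T_C/(T_H − T_C) = 267.15/29.85 = 8.9497.
W = Q_C/COP_R = 818/8.9497 = 91.40 kJ.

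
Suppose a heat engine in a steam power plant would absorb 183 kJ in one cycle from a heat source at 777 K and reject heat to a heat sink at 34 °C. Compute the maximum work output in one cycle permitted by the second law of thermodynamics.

T_C = 34 °C → 34 + 273.15 = 307.15 K.
The second-law ceiling is the Carnot efficiency, η_max = 1 − T_C/T_H = 1 − 307.15/777.00 = 0.6047.
W_max = η_max · Q_H = 0.6047 × 183 = 111 kJ.

W_max ≈ 111 kJ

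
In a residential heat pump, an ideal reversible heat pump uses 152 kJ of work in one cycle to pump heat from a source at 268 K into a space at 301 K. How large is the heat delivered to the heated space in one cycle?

For a reversible heat pump, COP_HP = T_H/(T_H − T_C) = 301.00/33.00 = 9.1212.
Q_H = COP_HP · W = 9.1212 × 152 = 1386 kJ.

Q_H ≈ 1386 kJ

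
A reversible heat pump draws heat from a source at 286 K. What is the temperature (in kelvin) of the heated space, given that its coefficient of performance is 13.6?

T_H ≈ 309 K

COP_HP = T_H/(T_H − T_C) ⇒ T_H = T_C·COP_HP/(COP_HP − 1) = 286.00 × 13.6/(13.6 − 1) = 309 K.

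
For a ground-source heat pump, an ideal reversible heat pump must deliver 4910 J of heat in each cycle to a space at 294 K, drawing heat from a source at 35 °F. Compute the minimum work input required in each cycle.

W_in ≈ 320 J

T_C = 35 °F → (35 − 32) × 5/9 = 1.67 °C = 274.82 K.
COP_HP = T_H/(T_H − T_C) = 294.00/19.18 = 15.3258.
W = Q_H/COP_HP = 4910/15.3258 = 320 J.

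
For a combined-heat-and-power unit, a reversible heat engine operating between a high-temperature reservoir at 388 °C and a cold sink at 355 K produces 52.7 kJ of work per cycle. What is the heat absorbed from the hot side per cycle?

T_H = 388 °C → 388 + 273.15 = 661.15 K.
Carnot efficiency: η = 1 − T_C/T_H = 1 − 355.00/661.15 = 0.4631.
Q_H = W/η = 52.7/0.4631 = 114 kJ.

Q_H ≈ 114 kJ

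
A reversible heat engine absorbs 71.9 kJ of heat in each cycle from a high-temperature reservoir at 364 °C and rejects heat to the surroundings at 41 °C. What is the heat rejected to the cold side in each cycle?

T_H = 364 °C → 364 + 273.15 = 637.15 K.
T_C = 41 °C → 41 + 273.15 = 314.15 K.
η_rev = 1 − T_C/T_H = 1 − 314.15/637.15 = 0.5069.
For a reversible cycle Q_C/Q_H = T_C/T_H, so Q_C = 71.9 × 314.15/637.15 = 35.45 kJ.

Q_C ≈ 35.45 kJ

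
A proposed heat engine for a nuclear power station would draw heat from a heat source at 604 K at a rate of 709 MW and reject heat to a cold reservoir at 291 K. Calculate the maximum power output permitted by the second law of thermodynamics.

Ẇ_max ≈ 367 MW

No engine can exceed the Carnot limit: η_max = 1 − T_C/T_H = 1 − 291.00/604.00 = 0.5182.
W_max = η_max · Q_H = 0.5182 × 709 = 367 MW.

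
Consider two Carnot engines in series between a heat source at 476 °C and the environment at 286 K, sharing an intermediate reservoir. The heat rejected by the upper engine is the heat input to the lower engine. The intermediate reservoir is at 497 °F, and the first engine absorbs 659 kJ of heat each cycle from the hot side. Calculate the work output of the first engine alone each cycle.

W₁ ≈ 191.5 kJ

T_H = 476 °C → 476 + 273.15 = 749.15 K.
T_m = 497 °F → (497 − 32) × 5/9 = 258.33 °C = 531.48 K.
First-stage efficiency η₁ = 1 − T_m/T_H = 1 − 531.48/749.15 = 0.2906.
W₁ = η₁·Q_H = 0.2906 × 659 = 191.5 kJ.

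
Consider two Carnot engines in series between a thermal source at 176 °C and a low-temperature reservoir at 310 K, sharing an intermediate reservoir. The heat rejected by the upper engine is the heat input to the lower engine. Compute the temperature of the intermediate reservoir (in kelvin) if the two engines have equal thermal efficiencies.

T_m ≈ 373 K

T_H = 176 °C → 176 + 273.15 = 449.15 K.
Equal efficiencies require 1 − T_m/T_H = 1 − T_C/T_m, i.e. T_m/T_H = T_C/T_m, so T_m = √(T_H·T_C) = √(449.15 × 310.00) = 373 K.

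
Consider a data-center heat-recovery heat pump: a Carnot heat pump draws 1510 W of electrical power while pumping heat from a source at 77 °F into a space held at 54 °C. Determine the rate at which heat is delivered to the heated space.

T_H = 54 °C → 54 + 273.15 = 327.15 K.
T_C = 77 °F → (77 − 32) × 5/9 = 25.00 °C = 298.15 K.
Reversible heating COP: COP_HP = T_H/(T_H − T_C) = 327.15/29.00 = 11.2810.
Q_H = COP_HP · W = 11.2810 × 1510 = 17000 W.

Q̇_H ≈ 17000 W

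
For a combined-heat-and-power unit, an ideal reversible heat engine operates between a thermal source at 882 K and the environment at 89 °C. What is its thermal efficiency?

η ≈ 0.5894

T_C = 89 °C → 89 + 273.15 = 362.15 K.
Carnot efficiency: η = 1 − T_C/T_H = 1 − 362.15/882.00 = 0.5894.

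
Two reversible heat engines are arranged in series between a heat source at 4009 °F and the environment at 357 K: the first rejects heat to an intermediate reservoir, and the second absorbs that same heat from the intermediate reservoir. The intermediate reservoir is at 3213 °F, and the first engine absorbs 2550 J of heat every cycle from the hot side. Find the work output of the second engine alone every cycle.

T_H = 4009 °F → (4009 − 32) × 5/9 = 2209.44 °C = 2482.59 K.
T_m = 3213 °F → (3213 − 32) × 5/9 = 1767.22 °C = 2040.37 K.
Heat entering the second stage: Q_m = Q_H·(T_m/T_H) = 2550 × 2040.37/2482.59 = 2096 J.
Second-stage efficiency η₂ = 1 − T_C/T_m = 1 − 357.00/2040.37 = 0.8250, so W₂ = η₂·Q_m = 1729 J.

W₂ ≈ 1729 J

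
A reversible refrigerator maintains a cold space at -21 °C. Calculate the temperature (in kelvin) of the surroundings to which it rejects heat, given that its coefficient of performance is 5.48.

T_C = -21 °C → -21 + 273.15 = 252.15 K.
COP_R = T_C/(T_H − T_C) ⇒ T_H = T_C·(1 + 1/COP_R) = 252.15 × (1 + 1/5.48) = 298.2 K.

T_H ≈ 298.2 K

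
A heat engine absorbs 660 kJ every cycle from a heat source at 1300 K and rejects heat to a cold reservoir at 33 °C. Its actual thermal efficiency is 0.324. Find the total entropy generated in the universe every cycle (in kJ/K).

T_C = 33 °C → 33 + 273.15 = 306.15 K.
W = η·Q_H = 0.324 × 660 = 213.8 kJ, so Q_C = Q_H − W = 446.2 kJ.
Reservoir entropy changes: ΔS_H = −Q_H/T_H = −660/1300.00 = -0.5077 kJ/K and ΔS_C = +Q_C/T_C = 446.2/306.15 = 1.457 kJ/K.
ΔS_univ = −Q_H/T_H + Q_C/T_C = 0.9496 kJ/K (> 0, since η = 0.324 < η_Carnot = 0.764).

ΔS_univ ≈ 0.9496 kJ/K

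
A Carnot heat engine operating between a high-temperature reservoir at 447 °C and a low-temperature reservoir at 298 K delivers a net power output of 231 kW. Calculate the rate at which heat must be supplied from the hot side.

T_H = 447 °C → 447 + 273.15 = 720.15 K.
Carnot efficiency: η = 1 − T_C/T_H = 1 − 298.00/720.15 = 0.5862.
Q_H = W/η = 231/0.5862 = 394.1 kW.

Q̇_H ≈ 394.1 kW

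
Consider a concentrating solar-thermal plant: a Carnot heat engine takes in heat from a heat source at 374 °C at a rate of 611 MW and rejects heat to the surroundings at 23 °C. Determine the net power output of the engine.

T_H = 374 °C → 374 + 273.15 = 647.15 K.
T_C = 23 °C → 23 + 273.15 = 296.15 K.
Carnot efficiency: η = 1 − T_C/T_H = 1 − 296.15/647.15 = 0.5424.
W = η·Q_H = 0.5424 × 611 = 331.4 MW.

Ẇ ≈ 331.4 MW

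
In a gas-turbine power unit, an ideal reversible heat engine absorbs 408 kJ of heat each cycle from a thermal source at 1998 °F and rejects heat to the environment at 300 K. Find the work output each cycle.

W ≈ 318 kJ

T_H = 1998 °F → (1998 − 32) × 5/9 = 1092.22 °C = 1365.37 K.
η_rev = 1 − T_C/T_H = 1 − 300.00/1365.37 = 0.7803.
W = η·Q_H = 0.7803 × 408 = 318 kJ.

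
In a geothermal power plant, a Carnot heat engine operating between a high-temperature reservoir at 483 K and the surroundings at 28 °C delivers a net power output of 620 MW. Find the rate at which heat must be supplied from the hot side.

T_C = 28 °C → 28 + 273.15 = 301.15 K.
η_rev = 1 − T_C/T_H = 1 − 301.15/483.00 = 0.3765.
Q_H = W/η = 620/0.3765 = 1647 MW.

Q̇_H ≈ 1647 MW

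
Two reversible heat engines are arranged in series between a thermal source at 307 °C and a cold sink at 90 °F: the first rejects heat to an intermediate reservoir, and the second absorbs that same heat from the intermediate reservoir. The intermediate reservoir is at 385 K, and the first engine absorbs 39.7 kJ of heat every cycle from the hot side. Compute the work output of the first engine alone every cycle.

T_H = 307 °C → 307 + 273.15 = 580.15 K.
T_C = 90 °F → (90 − 32) × 5/9 = 32.22 °C = 305.37 K.
First-stage efficiency η₁ = 1 − T_m/T_H = 1 − 385.00/580.15 = 0.3364.
W₁ = η₁·Q_H = 0.3364 × 39.7 = 13.35 kJ.

W₁ ≈ 13.35 kJ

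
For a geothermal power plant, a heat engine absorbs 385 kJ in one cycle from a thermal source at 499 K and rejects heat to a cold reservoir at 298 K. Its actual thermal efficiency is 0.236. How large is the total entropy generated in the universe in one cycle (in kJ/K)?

ΔS_univ ≈ 0.216 kJ/K

W = η·Q_H = 0.236 × 385 = 90.86 kJ, so Q_C = Q_H − W = 294.1 kJ.
Reservoir entropy changes: ΔS_H = −Q_H/T_H = −385/499.00 = -0.7715 kJ/K and ΔS_C = +Q_C/T_C = 294.1/298.00 = 0.9870 kJ/K.
ΔS_univ = −Q_H/T_H + Q_C/T_C = 0.216 kJ/K (> 0, since η = 0.236 < η_Carnot = 0.403).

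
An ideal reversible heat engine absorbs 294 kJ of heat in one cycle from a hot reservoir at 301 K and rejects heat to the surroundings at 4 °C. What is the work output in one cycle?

T_C = 4 °C → 4 + 273.15 = 277.15 K.
The Carnot efficiency is η = 1 − T_C/T_H = 1 − 277.15/301.00 = 0.0792.
W = η·Q_H = 0.0792 × 294 = 23.30 kJ.

W ≈ 23.30 kJ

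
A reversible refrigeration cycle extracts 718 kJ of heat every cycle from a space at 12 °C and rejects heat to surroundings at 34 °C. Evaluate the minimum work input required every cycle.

T_H = 34 °C → 34 + 273.15 = 307.15 K.
T_C = 12 °C → 12 + 273.15 = 285.15 K.
The reversible coefficient of performance is COP_R = T_C/(T_H − T_C) = 285.15/22.00 = 12.9614.
W = Q_C/COP_R = 718/12.9614 = 55.4 kJ.

W_in ≈ 55.4 kJ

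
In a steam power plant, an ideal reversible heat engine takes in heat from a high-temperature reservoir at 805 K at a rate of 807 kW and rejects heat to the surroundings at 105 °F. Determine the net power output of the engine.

T_C = 105 °F → (105 − 32) × 5/9 = 40.56 °C = 313.71 K.
η_rev = 1 − T_C/T_H = 1 − 313.71/805.00 = 0.6103.
W = η·Q_H = 0.6103 × 807 = 493 kW.

Ẇ ≈ 493 kW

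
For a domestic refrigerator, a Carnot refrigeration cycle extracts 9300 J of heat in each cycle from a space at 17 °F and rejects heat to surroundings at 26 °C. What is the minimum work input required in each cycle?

T_H = 26 °C → 26 + 273.15 = 299.15 K.
T_C = 17 °F → (17 − 32) × 5/9 = -8.33 °C = 264.82 K.
The reversible coefficient of performance is COP_R = T_C/(T_H − T_C) = 264.82/34.33 = 7.7131.
W = Q_C/COP_R = 9300/7.7131 = 1210 J.

W_in ≈ 1210 J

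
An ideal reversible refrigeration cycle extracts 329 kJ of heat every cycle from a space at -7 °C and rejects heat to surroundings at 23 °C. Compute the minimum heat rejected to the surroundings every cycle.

Q_H ≈ 366 kJ

T_H = 23 °C → 23 + 273.15 = 296.15 K.
T_C = -7 °C → -7 + 273.15 = 266.15 K.
For a reversible cycle Q_H/Q_C = T_H/T_C, so Q_H = Q_C·T_H/T_C = 329 × 296.15/266.15 = 366 kJ.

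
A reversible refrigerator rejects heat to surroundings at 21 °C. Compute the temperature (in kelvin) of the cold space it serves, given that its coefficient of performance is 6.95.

T_C ≈ 257 K

T_H = 21 °C → 21 + 273.15 = 294.15 K.
COP_R = T_C/(T_H − T_C) ⇒ T_C = T_H·COP_R/(1 + COP_R) = 294.15 × 6.95/(1 + 6.95) = 257 K.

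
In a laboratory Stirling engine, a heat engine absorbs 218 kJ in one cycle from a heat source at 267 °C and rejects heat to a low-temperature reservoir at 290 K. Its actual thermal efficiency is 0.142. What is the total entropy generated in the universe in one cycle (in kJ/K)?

ΔS_univ ≈ 0.241 kJ/K

T_H = 267 °C → 267 + 273.15 = 540.15 K.
W = η·Q_H = 0.142 × 218 = 30.96 kJ, so Q_C = Q_H − W = 187.0 kJ.
Entropy balance on the reservoirs: −Q_H/T_H = -0.4036 kJ/K, +Q_C/T_C = 0.6450 kJ/K.
ΔS_univ = −Q_H/T_H + Q_C/T_C = 0.241 kJ/K (> 0, since η = 0.142 < η_Carnot = 0.463).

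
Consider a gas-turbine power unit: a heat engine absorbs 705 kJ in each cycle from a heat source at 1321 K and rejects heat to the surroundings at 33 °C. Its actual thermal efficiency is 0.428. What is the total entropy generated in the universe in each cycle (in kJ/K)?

T_C = 33 °C → 33 + 273.15 = 306.15 K.
W = η·Q_H = 0.428 × 705 = 301.7 kJ, so Q_C = Q_H − W = 403.3 kJ.
Reservoir entropy changes: ΔS_H = −Q_H/T_H = −705/1321.00 = -0.5337 kJ/K and ΔS_C = +Q_C/T_C = 403.3/306.15 = 1.317 kJ/K.
ΔS_univ = −Q_H/T_H + Q_C/T_C = 0.784 kJ/K (> 0, since η = 0.428 < η_Carnot = 0.768).

ΔS_univ ≈ 0.784 kJ/K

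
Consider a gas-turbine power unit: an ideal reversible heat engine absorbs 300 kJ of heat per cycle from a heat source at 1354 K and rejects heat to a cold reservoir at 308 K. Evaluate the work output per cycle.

W ≈ 232 kJ

Since the cycle is reversible, η = 1 − T_C/T_H = 1 − 308.00/1354.00 = 0.7725.
W = η·Q_H = 0.7725 × 300 = 232 kJ.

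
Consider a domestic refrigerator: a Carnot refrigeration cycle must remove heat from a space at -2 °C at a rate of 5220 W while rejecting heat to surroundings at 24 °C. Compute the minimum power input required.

Ẇ_in ≈ 501 W

T_H = 24 °C → 24 + 273.15 = 297.15 K.
T_C = -2 °C → -2 + 273.15 = 271.15 K.
For a reversible refrigerator, COP_R = T_C/(T_H − T_C) = 271.15/26.00 = 10.4288.
W = Q_C/COP_R = 5220/10.4288 = 501 W.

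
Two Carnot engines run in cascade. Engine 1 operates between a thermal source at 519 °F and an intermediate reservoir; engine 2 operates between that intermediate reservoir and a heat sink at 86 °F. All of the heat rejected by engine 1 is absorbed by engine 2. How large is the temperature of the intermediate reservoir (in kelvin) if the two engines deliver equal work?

T_m ≈ 423 K

T_H = 519 °F → (519 − 32) × 5/9 = 270.56 °C = 543.71 K.
T_C = 86 °F → (86 − 32) × 5/9 = 30.00 °C = 303.15 K.
For reversible stages Q_m = Q_H·(T_m/T_H). Setting W₁ = Q_H(1 − T_m/T_H) equal to W₂ = Q_m(1 − T_C/T_m) = Q_H·(T_m − T_C)/T_H gives T_H − T_m = T_m − T_C, so T_m = (T_H + T_C)/2 = (543.71 + 303.15)/2 = 423 K.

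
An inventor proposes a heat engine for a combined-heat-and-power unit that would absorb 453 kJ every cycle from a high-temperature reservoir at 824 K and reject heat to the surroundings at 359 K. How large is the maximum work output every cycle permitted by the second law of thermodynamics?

W_max ≈ 256 kJ

No engine can exceed the Carnot limit: η_max = 1 − T_C/T_H = 1 − 359.00/824.00 = 0.5643.
W_max = η_max · Q_H = 0.5643 × 453 = 256 kJ.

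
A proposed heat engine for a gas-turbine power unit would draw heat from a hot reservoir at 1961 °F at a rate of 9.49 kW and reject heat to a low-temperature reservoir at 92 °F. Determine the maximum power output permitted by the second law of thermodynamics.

T_H = 1961 °F → (1961 − 32) × 5/9 = 1071.67 °C = 1344.82 K.
T_C = 92 °F → (92 − 32) × 5/9 = 33.33 °C = 306.48 K.
The second-law ceiling is the Carnot efficiency, η_max = 1 − T_C/T_H = 1 − 306.48/1344.82 = 0.7721.
W_max = η_max · Q_H = 0.7721 × 9.49 = 7.33 kW.

Ẇ_max ≈ 7.33 kW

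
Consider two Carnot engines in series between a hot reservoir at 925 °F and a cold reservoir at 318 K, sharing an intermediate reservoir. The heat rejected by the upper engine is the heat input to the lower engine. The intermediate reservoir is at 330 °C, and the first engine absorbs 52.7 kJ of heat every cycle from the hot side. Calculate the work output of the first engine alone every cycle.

T_H = 925 °F → (925 − 32) × 5/9 = 496.11 °C = 769.26 K.
T_m = 330 °C → 330 + 273.15 = 603.15 K.
First-stage efficiency η₁ = 1 − T_m/T_H = 1 − 603.15/769.26 = 0.2159.
W₁ = η₁·Q_H = 0.2159 × 52.7 = 11.4 kJ.

W₁ ≈ 11.4 kJ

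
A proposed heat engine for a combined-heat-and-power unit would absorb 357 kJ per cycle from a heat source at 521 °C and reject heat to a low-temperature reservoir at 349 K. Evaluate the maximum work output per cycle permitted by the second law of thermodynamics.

T_H = 521 °C → 521 + 273.15 = 794.15 K.
The upper bound on efficiency is η_max = 1 − T_C/T_H = 1 − 349.00/794.15 = 0.5605.
W_max = η_max · Q_H = 0.5605 × 357 = 200 kJ.

W_max ≈ 200 kJ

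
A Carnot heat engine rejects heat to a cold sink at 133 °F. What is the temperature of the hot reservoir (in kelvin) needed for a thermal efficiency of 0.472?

T_C = 133 °F → (133 − 32) × 5/9 = 56.11 °C = 329.26 K.
From η = 1 − T_C/T_H, solving for T_H gives T_H = T_C/(1 − η) = 329.26/(1 − 0.472) = 623.6 K.

T_H ≈ 623.6 K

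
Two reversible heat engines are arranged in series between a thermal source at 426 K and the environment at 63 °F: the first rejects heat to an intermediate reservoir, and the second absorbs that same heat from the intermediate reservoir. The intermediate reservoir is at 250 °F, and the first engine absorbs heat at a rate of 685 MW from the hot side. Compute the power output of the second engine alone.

T_C = 63 °F → (63 − 32) × 5/9 = 17.22 °C = 290.37 K.
T_m = 250 °F → (250 − 32) × 5/9 = 121.11 °C = 394.26 K.
Heat entering the second stage: Q_m = Q_H·(T_m/T_H) = 685 × 394.26/426.00 = 634 MW.
Second-stage efficiency η₂ = 1 − T_C/T_m = 1 − 290.37/394.26 = 0.2635, so W₂ = η₂·Q_m = 167 MW.

Ẇ₂ ≈ 167 MW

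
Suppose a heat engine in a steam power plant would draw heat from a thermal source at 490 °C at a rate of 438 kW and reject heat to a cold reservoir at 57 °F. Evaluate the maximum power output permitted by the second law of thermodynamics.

Ẇ_max ≈ 273 kW

T_H = 490 °C → 490 + 273.15 = 763.15 K.
T_C = 57 °F → (57 − 32) × 5/9 = 13.89 °C = 287.04 K.
The second-law ceiling is the Carnot efficiency, η_max = 1 − T_C/T_H = 1 − 287.04/763.15 = 0.6239.
W_max = η_max · Q_H = 0.6239 × 438 = 273 kW.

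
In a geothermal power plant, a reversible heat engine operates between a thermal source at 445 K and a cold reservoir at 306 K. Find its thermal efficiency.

η ≈ 0.312

For a reversible engine, η = 1 − T_C/T_H = 1 − 306.00/445.00 = 0.312.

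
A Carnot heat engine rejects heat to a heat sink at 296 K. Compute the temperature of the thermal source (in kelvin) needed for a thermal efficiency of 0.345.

From η = 1 − T_C/T_H, solving for T_H gives T_H = T_C/(1 − η) = 296.00/(1 − 0.345) = 452 K.

T_H ≈ 452 K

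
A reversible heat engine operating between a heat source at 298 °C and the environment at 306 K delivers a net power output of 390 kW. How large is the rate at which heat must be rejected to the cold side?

Q̇_C ≈ 450.1 kW

T_H = 298 °C → 298 + 273.15 = 571.15 K.
η_rev = 1 − T_C/T_H = 1 − 306.00/571.15 = 0.4642.
Since Q_C/Q_H = T_C/T_H and Q_H = W/η, Q_C = W·T_C/(T_H − T_C) = 390 × 306.00/265.15 = 450.1 kW.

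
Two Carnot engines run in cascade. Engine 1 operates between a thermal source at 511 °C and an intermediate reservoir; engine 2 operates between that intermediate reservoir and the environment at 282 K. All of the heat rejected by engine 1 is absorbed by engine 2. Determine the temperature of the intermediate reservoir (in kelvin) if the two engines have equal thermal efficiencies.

T_m ≈ 470.2 K

T_H = 511 °C → 511 + 273.15 = 784.15 K.
Equal efficiencies require 1 − T_m/T_H = 1 − T_C/T_m, i.e. T_m/T_H = T_C/T_m, so T_m = √(T_H·T_C) = √(784.15 × 282.00) = 470.2 K.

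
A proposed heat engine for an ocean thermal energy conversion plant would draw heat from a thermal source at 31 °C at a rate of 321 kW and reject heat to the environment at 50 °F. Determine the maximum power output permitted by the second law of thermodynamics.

T_H = 31 °C → 31 + 273.15 = 304.15 K.
T_C = 50 °F → (50 − 32) × 5/9 = 10.00 °C = 283.15 K.
By the Carnot theorem, η_max = 1 − T_C/T_H = 1 − 283.15/304.15 = 0.0690.
W_max = η_max · Q_H = 0.0690 × 321 = 22.2 kW.

Ẇ_max ≈ 22.2 kW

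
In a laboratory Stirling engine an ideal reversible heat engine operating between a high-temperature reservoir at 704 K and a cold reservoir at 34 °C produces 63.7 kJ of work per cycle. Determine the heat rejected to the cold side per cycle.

Q_C ≈ 49.3 kJ

T_C = 34 °C → 34 + 273.15 = 307.15 K.
η_rev = 1 − T_C/T_H = 1 − 307.15/704.00 = 0.5637.
Since Q_C/Q_H = T_C/T_H and Q_H = W/η, Q_C = W·T_C/(T_H − T_C) = 63.7 × 307.15/396.85 = 49.3 kJ.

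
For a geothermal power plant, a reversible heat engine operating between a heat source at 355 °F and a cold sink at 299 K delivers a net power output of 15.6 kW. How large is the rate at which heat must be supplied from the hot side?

T_H = 355 °F → (355 − 32) × 5/9 = 179.44 °C = 452.59 K.
For a reversible engine, η = 1 − T_C/T_H = 1 − 299.00/452.59 = 0.3394.
Q_H = W/η = 15.6/0.3394 = 45.97 kW.

Q̇_H ≈ 45.97 kW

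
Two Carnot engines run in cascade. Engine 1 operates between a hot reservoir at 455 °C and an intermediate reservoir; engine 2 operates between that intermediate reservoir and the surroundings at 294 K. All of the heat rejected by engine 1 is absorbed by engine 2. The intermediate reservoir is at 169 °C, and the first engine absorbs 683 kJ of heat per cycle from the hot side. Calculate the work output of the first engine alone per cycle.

T_H = 455 °C → 455 + 273.15 = 728.15 K.
T_m = 169 °C → 169 + 273.15 = 442.15 K.
First-stage efficiency η₁ = 1 − T_m/T_H = 1 − 442.15/728.15 = 0.3928.
W₁ = η₁·Q_H = 0.3928 × 683 = 268.3 kJ.

W₁ ≈ 268.3 kJ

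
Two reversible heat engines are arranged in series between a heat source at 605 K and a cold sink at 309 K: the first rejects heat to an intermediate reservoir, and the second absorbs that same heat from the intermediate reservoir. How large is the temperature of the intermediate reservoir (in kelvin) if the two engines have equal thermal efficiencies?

Equal efficiencies require 1 − T_m/T_H = 1 − T_C/T_m, i.e. T_m/T_H = T_C/T_m, so T_m = √(T_H·T_C) = √(605.00 × 309.00) = 432 K.

T_m ≈ 432 K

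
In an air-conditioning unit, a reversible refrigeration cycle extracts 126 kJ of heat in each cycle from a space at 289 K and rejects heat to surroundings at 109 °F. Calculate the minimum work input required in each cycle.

T_H = 109 °F → (109 − 32) × 5/9 = 42.78 °C = 315.93 K.
COP_R = T_C/(T_H − T_C) = 289.00/26.93 = 10.7324.
W = Q_C/COP_R = 126/10.7324 = 11.74 kJ.

W_in ≈ 11.74 kJ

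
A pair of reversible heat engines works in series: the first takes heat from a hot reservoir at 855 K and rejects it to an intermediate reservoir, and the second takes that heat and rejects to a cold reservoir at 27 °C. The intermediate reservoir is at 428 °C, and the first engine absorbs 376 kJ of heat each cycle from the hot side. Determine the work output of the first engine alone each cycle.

W₁ ≈ 67.7 kJ

T_C = 27 °C → 27 + 273.15 = 300.15 K.
T_m = 428 °C → 428 + 273.15 = 701.15 K.
First-stage efficiency η₁ = 1 − T_m/T_H = 1 − 701.15/855.00 = 0.1799.
W₁ = η₁·Q_H = 0.1799 × 376 = 67.7 kJ.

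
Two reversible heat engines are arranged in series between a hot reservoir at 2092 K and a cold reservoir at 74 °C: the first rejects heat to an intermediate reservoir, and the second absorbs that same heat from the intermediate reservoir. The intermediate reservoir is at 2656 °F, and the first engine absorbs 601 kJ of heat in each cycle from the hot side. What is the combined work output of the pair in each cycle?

T_C = 74 °C → 74 + 273.15 = 347.15 K.
Two reversible stages in series are equivalent to a single Carnot engine between T_H and T_C, so η_total = 1 − T_C/T_H = 1 − 347.15/2092.00 = 0.8341.
W_total = η_total · Q_H = 0.8341 × 601 = 501 kJ.

W_total ≈ 501 kJ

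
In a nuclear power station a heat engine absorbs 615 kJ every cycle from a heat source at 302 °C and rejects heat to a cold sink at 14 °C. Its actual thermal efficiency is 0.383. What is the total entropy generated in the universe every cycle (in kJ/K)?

ΔS_univ ≈ 0.252 kJ/K

T_H = 302 °C → 302 + 273.15 = 575.15 K.
T_C = 14 °C → 14 + 273.15 = 287.15 K.
W = η·Q_H = 0.383 × 615 = 235.5 kJ, so Q_C = Q_H − W = 379.5 kJ.
Reservoir entropy changes: ΔS_H = −Q_H/T_H = −615/575.15 = -1.069 kJ/K and ΔS_C = +Q_C/T_C = 379.5/287.15 = 1.321 kJ/K.
ΔS_univ = −Q_H/T_H + Q_C/T_C = 0.252 kJ/K (> 0, since η = 0.383 < η_Carnot = 0.501).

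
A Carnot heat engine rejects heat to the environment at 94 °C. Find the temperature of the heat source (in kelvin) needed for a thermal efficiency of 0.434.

T_H ≈ 648.7 K

T_C = 94 °C → 94 + 273.15 = 367.15 K.
From η = 1 − T_C/T_H, solving for T_H gives T_H = T_C/(1 − η) = 367.15/(1 − 0.434) = 648.7 K.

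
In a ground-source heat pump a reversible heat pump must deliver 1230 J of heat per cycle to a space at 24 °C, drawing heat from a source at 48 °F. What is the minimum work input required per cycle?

T_H = 24 °C → 24 + 273.15 = 297.15 K.
T_C = 48 °F → (48 − 32) × 5/9 = 8.89 °C = 282.04 K.
Reversible heating COP: COP_HP = T_H/(T_H − T_C) = 297.15/15.11 = 19.6643.
W = Q_H/COP_HP = 1230/19.6643 = 62.55 J.

W_in ≈ 62.55 J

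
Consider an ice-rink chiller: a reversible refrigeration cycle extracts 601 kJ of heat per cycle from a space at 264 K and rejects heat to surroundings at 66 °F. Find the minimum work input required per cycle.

W_in ≈ 63.8 kJ

T_H = 66 °F → (66 − 32) × 5/9 = 18.89 °C = 292.04 K.
For a reversible refrigerator, COP_R = T_C/(T_H − T_C) = 264.00/28.04 = 9.4155.
W = Q_C/COP_R = 601/9.4155 = 63.8 kJ.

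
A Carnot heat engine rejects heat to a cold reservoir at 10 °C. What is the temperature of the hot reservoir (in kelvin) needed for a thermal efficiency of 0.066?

T_H ≈ 303 K

T_C = 10 °C → 10 + 273.15 = 283.15 K.
From η = 1 − T_C/T_H, solving for T_H gives T_H = T_C/(1 − η) = 283.15/(1 − 0.066) = 303 K.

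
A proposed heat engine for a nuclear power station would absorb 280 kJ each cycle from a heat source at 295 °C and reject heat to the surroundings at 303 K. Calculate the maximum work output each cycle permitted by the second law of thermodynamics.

W_max ≈ 131 kJ

T_H = 295 °C → 295 + 273.15 = 568.15 K.
By the Carnot theorem, η_max = 1 − T_C/T_H = 1 − 303.00/568.15 = 0.4667.
W_max = η_max · Q_H = 0.4667 × 280 = 131 kJ.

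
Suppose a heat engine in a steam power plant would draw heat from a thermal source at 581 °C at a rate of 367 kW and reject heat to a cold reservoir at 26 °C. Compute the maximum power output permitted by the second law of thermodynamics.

Ẇ_max ≈ 238.5 kW

T_H = 581 °C → 581 + 273.15 = 854.15 K.
T_C = 26 °C → 26 + 273.15 = 299.15 K.
By the Carnot theorem, η_max = 1 − T_C/T_H = 1 − 299.15/854.15 = 0.6498.
W_max = η_max · Q_H = 0.6498 × 367 = 238.5 kW.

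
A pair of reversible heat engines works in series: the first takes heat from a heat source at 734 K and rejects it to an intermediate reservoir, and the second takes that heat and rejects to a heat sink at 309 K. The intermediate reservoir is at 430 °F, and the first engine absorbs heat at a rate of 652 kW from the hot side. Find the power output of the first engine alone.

T_m = 430 °F → (430 − 32) × 5/9 = 221.11 °C = 494.26 K.
First-stage efficiency η₁ = 1 − T_m/T_H = 1 − 494.26/734.00 = 0.3266.
W₁ = η₁·Q_H = 0.3266 × 652 = 213 kW.

Ẇ₁ ≈ 213 kW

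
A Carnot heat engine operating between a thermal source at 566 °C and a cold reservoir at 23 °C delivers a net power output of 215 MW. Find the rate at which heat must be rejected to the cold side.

Q̇_C ≈ 117 MW

T_H = 566 °C → 566 + 273.15 = 839.15 K.
T_C = 23 °C → 23 + 273.15 = 296.15 K.
For a reversible engine, η = 1 − T_C/T_H = 1 − 296.15/839.15 = 0.6471.
Since Q_C/Q_H = T_C/T_H and Q_H = W/η, Q_C = W·T_C/(T_H − T_C) = 215 × 296.15/543.00 = 117 MW.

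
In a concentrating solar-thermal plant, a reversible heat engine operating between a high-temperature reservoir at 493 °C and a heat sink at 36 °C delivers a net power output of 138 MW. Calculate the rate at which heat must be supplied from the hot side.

Q̇_H ≈ 231.4 MW

T_H = 493 °C → 493 + 273.15 = 766.15 K.
T_C = 36 °C → 36 + 273.15 = 309.15 K.
For a reversible engine, η = 1 − T_C/T_H = 1 − 309.15/766.15 = 0.5965.
Q_H = W/η = 138/0.5965 = 231.4 MW.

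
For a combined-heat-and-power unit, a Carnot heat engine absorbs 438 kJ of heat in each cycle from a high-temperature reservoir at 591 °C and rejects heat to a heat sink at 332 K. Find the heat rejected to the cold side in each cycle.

T_H = 591 °C → 591 + 273.15 = 864.15 K.
Since the cycle is reversible, η = 1 − T_C/T_H = 1 − 332.00/864.15 = 0.6158.
For a reversible cycle Q_C/Q_H = T_C/T_H, so Q_C = 438 × 332.00/864.15 = 168 kJ.

Q_C ≈ 168 kJ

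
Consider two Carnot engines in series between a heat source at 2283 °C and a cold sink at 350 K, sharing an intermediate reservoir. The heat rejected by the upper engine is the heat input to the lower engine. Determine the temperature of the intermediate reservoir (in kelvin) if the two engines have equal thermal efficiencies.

T_m ≈ 946 K

T_H = 2283 °C → 2283 + 273.15 = 2556.15 K.
Equal efficiencies require 1 − T_m/T_H = 1 − T_C/T_m, i.e. T_m/T_H = T_C/T_m, so T_m = √(T_H·T_C) = √(2556.15 × 350.00) = 946 K.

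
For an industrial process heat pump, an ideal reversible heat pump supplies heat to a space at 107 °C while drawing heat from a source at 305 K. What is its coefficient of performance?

T_H = 107 °C → 107 + 273.15 = 380.15 K.
Reversible heating COP: COP_HP = T_H/(T_H − T_C) = 380.15/(380.15 − 305.00) = 5.06.

COP_HP ≈ 5.06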